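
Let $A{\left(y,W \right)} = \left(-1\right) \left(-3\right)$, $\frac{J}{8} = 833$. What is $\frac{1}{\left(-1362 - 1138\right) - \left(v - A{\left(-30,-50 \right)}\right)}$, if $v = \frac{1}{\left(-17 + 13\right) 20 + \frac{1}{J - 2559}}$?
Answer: $- \frac{328399}{820008198} \approx -0.00040048$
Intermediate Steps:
$J = 6664$ ($J = 8 \cdot 833 = 6664$)
$A{\left(y,W \right)} = 3$
$v = - \frac{4105}{328399}$ ($v = \frac{1}{\left(-17 + 13\right) 20 + \frac{1}{6664 - 2559}} = \frac{1}{\left(-4\right) 20 + \frac{1}{4105}} = \frac{1}{-80 + \frac{1}{4105}} = \frac{1}{- \frac{328399}{4105}} = - \frac{4105}{328399} \approx -0.0125$)
$\frac{1}{\left(-1362 - 1138\right) - \left(v - A{\left(-30,-50 \right)}\right)} = \frac{1}{\left(-1362 - 1138\right) + \left(3 - - \frac{4105}{328399}\right)} = \frac{1}{-2500 + \left(3 + \frac{4105}{328399}\right)} = \frac{1}{-2500 + \frac{989302}{328399}} = \frac{1}{- \frac{820008198}{328399}} = - \frac{328399}{820008198}$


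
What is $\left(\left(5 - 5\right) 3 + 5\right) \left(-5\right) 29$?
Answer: $-725$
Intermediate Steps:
$\left(\left(5 - 5\right) 3 + 5\right) \left(-5\right) 29 = \left(0 \cdot 3 + 5\right) \left(-5\right) 29 = \left(0 + 5\right) \left(-5\right) 29 = 5 \left(-5\right) 29 = \left(-25\right) 29 = -725$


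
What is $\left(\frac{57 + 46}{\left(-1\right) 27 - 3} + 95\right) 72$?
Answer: $\frac{32964}{5} \approx 6592.8$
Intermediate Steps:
$\left(\frac{57 + 46}{\left(-1\right) 27 - 3} + 95\right) 72 = \left(\frac{103}{-27 - 3} + 95\right) 72 = \left(\frac{103}{-30} + 95\right) 72 = \left(103 \left(- \frac{1}{30}\right) + 95\right) 72 = \left(- \frac{103}{30} + 95\right) 72 = \frac{2747}{30} \cdot 72 = \frac{32964}{5}$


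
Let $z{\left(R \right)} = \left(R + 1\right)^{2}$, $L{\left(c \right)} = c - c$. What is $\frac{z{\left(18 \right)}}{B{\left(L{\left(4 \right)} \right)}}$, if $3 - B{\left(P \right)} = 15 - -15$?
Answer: $- \frac{361}{27} \approx -13.37$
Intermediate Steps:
$L{\left(c \right)} = 0$
$B{\left(P \right)} = -27$ ($B{\left(P \right)} = 3 - \left(15 - -15\right) = 3 - \left(15 + 15\right) = 3 - 30 = -27$)
$z{\left(R \right)} = \left(1 + R\right)^{2}$
$\frac{z{\left(18 \right)}}{B{\left(L{\left(4 \right)} \right)}} = \frac{\left(1 + 18\right)^{2}}{-27} = 19^{2} \left(- \frac{1}{27}\right) = 361 \left(- \frac{1}{27}\right) = - \frac{361}{27}$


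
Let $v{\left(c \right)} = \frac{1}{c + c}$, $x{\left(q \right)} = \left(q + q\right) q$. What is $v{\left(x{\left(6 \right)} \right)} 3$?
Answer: $\frac{1}{48} \approx 0.020833$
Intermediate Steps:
$x{\left(q \right)} = 2 q^{2}$ ($x{\left(q \right)} = 2 q q = 2 q^{2}$)
$v{\left(c \right)} = \frac{1}{2 c}$
$v{\left(x{\left(6 \right)} \right)} 3 = \frac{1}{2 \cdot 2 \cdot 6^{2}} \cdot 3 = \frac{1}{2 \cdot 2 \cdot 36} \cdot 3 = \frac{1}{2 \cdot 72} \cdot 3 = \frac{1}{2} \cdot \frac{1}{72} \cdot 3 = \frac{1}{144} \cdot 3 = \frac{1}{48}$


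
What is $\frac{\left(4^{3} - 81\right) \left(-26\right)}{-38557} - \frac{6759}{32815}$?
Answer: $- \frac{275110993}{1265247955} \approx -0.21744$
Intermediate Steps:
$\frac{\left(4^{3} - 81\right) \left(-26\right)}{-38557} - \frac{6759}{32815} = \left(64 - 81\right) \left(-26\right) \left(- \frac{1}{38557}\right) - \frac{6759}{32815} = \left(-17\right) \left(-26\right) \left(- \frac{1}{38557}\right) - \frac{6759}{32815} = 442 \left(- \frac{1}{38557}\right) - \frac{6759}{32815} = - \frac{442}{38557} - \frac{6759}{32815} = - \frac{275110993}{1265247955}$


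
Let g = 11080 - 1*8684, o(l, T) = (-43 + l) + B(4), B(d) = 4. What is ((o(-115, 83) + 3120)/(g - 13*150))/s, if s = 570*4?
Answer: 1483/508440 ≈ 0.0029168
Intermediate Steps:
o(l, T) = -39 + l (o(l, T) = (-43 + l) + 4 = -39 + l)
s = 2280
g = 2396 (g = 11080 - 8684 = 2396)
((o(-115, 83) + 3120)/(g - 13*150))/s = (((-39 - 115) + 3120)/(2396 - 13*150))/2280 = ((-154 + 3120)/(2396 - 1950))*(1/2280) = (2966/446)*(1/2280) = (2966*(1/446))*(1/2280) = (1483/223)*(1/2280) = 1483/508440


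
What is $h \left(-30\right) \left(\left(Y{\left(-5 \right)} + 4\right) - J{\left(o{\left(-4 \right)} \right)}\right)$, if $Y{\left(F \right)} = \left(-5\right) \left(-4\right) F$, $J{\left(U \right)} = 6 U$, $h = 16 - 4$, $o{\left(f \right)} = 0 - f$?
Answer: $43200$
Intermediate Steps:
$o{\left(f \right)} = - f$
$h = 12$ ($h = 16 - 4 = 12$)
$Y{\left(F \right)} = 20 F$
$h \left(-30\right) \left(\left(Y{\left(-5 \right)} + 4\right) - J{\left(o{\left(-4 \right)} \right)}\right) = 12 \left(-30\right) \left(\left(20 \left(-5\right) + 4\right) - 6 \left(\left(-1\right) \left(-4\right)\right)\right) = - 360 \left(\left(-100 + 4\right) - 6 \cdot 4\right) = - 360 \left(-96 - 24\right) = \left(-360\right) \left(-120\right) = 43200$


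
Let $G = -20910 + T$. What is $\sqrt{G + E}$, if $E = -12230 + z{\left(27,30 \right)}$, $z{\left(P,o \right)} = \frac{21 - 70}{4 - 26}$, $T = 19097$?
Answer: $\frac{i \sqrt{6795734}}{22} \approx 118.49 i$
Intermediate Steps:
$z{\left(P,o \right)} = \frac{49}{22}$ ($z{\left(P,o \right)} = - \frac{49}{-22} = \left(-49\right) \left(- \frac{1}{22}\right) = \frac{49}{22}$)
$E = - \frac{269011}{22}$ ($E = -12230 + \frac{49}{22} = - \frac{269011}{22} \approx -12228.0$)
$G = -1813$ ($G = -20910 + 19097 = -1813$)
$\sqrt{G + E} = \sqrt{-1813 - \frac{269011}{22}} = \sqrt{- \frac{308897}{22}} = \frac{i \sqrt{6795734}}{22}$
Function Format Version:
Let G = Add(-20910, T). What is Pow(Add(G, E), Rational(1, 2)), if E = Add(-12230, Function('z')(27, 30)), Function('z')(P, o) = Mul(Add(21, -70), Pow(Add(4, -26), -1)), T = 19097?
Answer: Mul(Rational(1, 22), I, Pow(6795734, Rational(1, 2))) ≈ Mul(118.49, I)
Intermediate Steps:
Function('z')(P, o) = Rational(49, 22) (Function('z')(P, o) = Mul(-49, Pow(-22, -1)) = Mul(-49, Rational(-1, 22)) = Rational(49, 22))
E = Rational(-269011, 22) (E = Add(-12230, Rational(49, 22)) = Rational(-269011, 22) ≈ -12228.)
G = -1813 (G = Add(-20910, 19097) = -1813)
Pow(Add(G, E), Rational(1, 2)) = Pow(Add(-1813, Rational(-269011, 22)), Rational(1, 2)) = Pow(Rational(-308897, 22), Rational(1, 2)) = Mul(Rational(1, 22), I, Pow(6795734, Rational(1, 2)))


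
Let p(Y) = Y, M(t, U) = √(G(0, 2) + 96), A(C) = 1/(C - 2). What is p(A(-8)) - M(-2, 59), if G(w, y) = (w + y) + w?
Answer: -⅒ - 7*√2 ≈ -9.9995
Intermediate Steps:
A(C) = 1/(-2 + C)
G(w, y) = y + 2*w
M(t, U) = 7*√2 (M(t, U) = √((2 + 2*0) + 96) = √((2 + 0) + 96) = √(2 + 96) = √98 = 7*√2)
p(A(-8)) - M(-2, 59) = 1/(-2 - 8) - 7*√2 = 1/(-10) - 7*√2 = -⅒ - 7*√2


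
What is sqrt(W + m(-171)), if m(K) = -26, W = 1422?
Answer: 2*sqrt(349) ≈ 37.363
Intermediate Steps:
sqrt(W + m(-171)) = sqrt(1422 - 26) = sqrt(1396) = 2*sqrt(349)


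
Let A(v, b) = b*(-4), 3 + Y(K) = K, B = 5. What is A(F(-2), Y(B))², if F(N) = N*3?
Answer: 64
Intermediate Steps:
Y(K) = -3 + K
F(N) = 3*N
A(v, b) = -4*b
A(F(-2), Y(B))² = (-4*(-3 + 5))² = (-4*2)² = (-8)² = 64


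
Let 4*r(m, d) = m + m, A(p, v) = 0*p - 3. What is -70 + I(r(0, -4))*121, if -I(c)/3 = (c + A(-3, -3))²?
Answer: -3337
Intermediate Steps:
A(p, v) = -3 (A(p, v) = 0 - 3 = -3)
r(m, d) = m/2 (r(m, d) = (m + m)/4 = (2*m)/4 = m/2)
I(c) = -3*(-3 + c)² (I(c) = -3*(c - 3)² = -3*(-3 + c)²)
-70 + I(r(0, -4))*121 = -70 - 3*(-3 + (½)*0)²*121 = -70 - 3*(-3 + 0)²*121 = -70 - 3*(-3)²*121 = -70 - 3*9*121 = -70 - 27*121 = -70 - 3267 = -3337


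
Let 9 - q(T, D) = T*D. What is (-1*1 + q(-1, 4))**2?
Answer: 144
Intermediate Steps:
q(T, D) = 9 - D*T (q(T, D) = 9 - T*D = 9 - D*T)
(-1*1 + q(-1, 4))**2 = (-1*1 + (9 - 1*4*(-1)))**2 = (-1 + (9 + 4))**2 = (-1 + 13)**2 = 12**2 = 144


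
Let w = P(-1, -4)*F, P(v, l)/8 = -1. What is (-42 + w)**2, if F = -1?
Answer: 1156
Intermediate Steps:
P(v, l) = -8 (P(v, l) = 8*(-1) = -8)
w = 8 (w = -8*(-1) = 8)
(-42 + w)**2 = (-42 + 8)**2 = (-34)**2 = 1156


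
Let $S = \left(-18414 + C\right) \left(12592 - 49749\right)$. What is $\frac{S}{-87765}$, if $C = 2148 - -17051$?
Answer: $\frac{5833649}{17553} \approx 332.34$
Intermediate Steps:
$C = 19199$ ($C = 2148 + 17051 = 19199$)
$S = -29168245$ ($S = \left(-18414 + 19199\right) \left(12592 - 49749\right) = 785 \left(-37157\right) = -29168245$)
$\frac{S}{-87765} = - \frac{29168245}{-87765} = \left(-29168245\right) \left(- \frac{1}{87765}\right) = \frac{5833649}{17553}$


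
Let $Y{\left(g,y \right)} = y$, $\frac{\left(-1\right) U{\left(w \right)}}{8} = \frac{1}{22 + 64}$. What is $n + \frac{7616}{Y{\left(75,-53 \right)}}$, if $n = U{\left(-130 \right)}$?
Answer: $- \frac{327700}{2279} \approx -143.79$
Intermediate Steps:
$U{\left(w \right)} = - \frac{4}{43}$ ($U{\left(w \right)} = - \frac{8}{22 + 64} = - \frac{8}{86} = \left(-8\right) \frac{1}{86} = - \frac{4}{43}$)
$n = - \frac{4}{43} \approx -0.093023$
$n + \frac{7616}{Y{\left(75,-53 \right)}} = - \frac{4}{43} + \frac{7616}{-53} = - \frac{4}{43} + 7616 \left(- \frac{1}{53}\right) = - \frac{4}{43} - \frac{7616}{53} = - \frac{327700}{2279}$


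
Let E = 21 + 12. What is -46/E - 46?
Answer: -1564/33 ≈ -47.394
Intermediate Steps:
E = 33
-46/E - 46 = -46/33 - 46 = -1564/33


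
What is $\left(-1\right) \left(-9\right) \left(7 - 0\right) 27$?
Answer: $1701$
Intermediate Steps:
$\left(-1\right) \left(-9\right) \left(7 - 0\right) 27 = 9 \left(7 + 0\right) 27 = 9 \cdot 7 \cdot 27 = 63 \cdot 27 = 1701$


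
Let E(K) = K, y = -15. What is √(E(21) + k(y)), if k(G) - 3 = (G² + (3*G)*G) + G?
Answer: 3*√101 ≈ 30.150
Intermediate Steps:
k(G) = 3 + G + 4*G² (k(G) = 3 + ((G² + (3*G)*G) + G) = 3 + ((G² + 3*G²) + G) = 3 + (4*G² + G) = 3 + (G + 4*G²) = 3 + G + 4*G²)
√(E(21) + k(y)) = √(21 + (3 - 15 + 4*(-15)²)) = √(21 + (3 - 15 + 4*225)) = √(21 + (3 - 15 + 900)) = √(21 + 888) = √909 = 3*√101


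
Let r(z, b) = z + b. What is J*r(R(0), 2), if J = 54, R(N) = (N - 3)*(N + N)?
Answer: 108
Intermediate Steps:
R(N) = 2*N*(-3 + N) (R(N) = (-3 + N)*(2*N) = 2*N*(-3 + N))
r(z, b) = b + z
J*r(R(0), 2) = 54*(2 + 2*0*(-3 + 0)) = 54*(2 + 2*0*(-3)) = 54*(2 + 0) = 54*2 = 108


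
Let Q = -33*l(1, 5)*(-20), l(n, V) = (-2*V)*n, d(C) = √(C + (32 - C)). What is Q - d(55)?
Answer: -6600 - 4*√2 ≈ -6605.7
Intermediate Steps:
d(C) = 4*√2 (d(C) = √32 = 4*√2)
l(n, V) = -2*V*n
Q = -6600 (Q = -(-66)*5*(-20) = -33*(-10)*(-20) = 330*(-20) = -6600)
Q - d(55) = -6600 - 4*√2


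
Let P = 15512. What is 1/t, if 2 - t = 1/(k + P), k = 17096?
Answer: 32608/65215 ≈ 0.50001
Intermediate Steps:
t = 65215/32608 (t = 2 - 1/(17096 + 15512) = 2 - 1/32608 = 65215/32608 ≈ 2.0000)
1/t = 1/(65215/32608) = 32608/65215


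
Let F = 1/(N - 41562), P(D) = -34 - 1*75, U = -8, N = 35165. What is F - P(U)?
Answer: 697272/6397 ≈ 109.00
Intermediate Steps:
P(D) = -109 (P(D) = -34 - 75 = -109)
F = -1/6397 (F = 1/(35165 - 41562) = 1/(-6397) = -1/6397 ≈ -0.00015632)
F - P(U) = -1/6397 - 1*(-109) = -1/6397 + 109 = 697272/6397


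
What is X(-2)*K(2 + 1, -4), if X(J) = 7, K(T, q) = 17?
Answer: 119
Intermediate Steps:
X(-2)*K(2 + 1, -4) = 7*17 = 119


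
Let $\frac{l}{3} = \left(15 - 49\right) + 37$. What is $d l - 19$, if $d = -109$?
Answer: $-1000$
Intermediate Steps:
$l = 9$ ($l = 3 \left(\left(15 - 49\right) + 37\right) = 3 \left(-34 + 37\right) = 3 \cdot 3 = 9$)
$d l - 19 = \left(-109\right) 9 - 19 = -981 - 19 = -1000$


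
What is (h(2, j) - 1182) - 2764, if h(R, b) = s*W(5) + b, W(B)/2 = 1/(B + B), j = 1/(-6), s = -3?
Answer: -118403/30 ≈ -3946.8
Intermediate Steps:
j = -⅙ ≈ -0.16667
W(B) = 1/B (W(B) = 2/(B + B) = 2/((2*B)) = 2*(1/(2*B)) = 1/B)
h(R, b) = -⅗ + b (h(R, b) = -3/5 + b = -3*⅕ + b = -⅗ + b)
(h(2, j) - 1182) - 2764 = ((-⅗ - ⅙) - 1182) - 2764 = (-23/30 - 1182) - 2764 = -35483/30 - 2764 = -118403/30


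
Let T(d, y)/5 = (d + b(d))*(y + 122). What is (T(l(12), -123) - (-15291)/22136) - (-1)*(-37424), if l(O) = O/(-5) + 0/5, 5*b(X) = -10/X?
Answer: -2484686923/66408 ≈ -37416.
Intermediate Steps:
b(X) = -2/X (b(X) = (-10/X)/5 = -2/X)
l(O) = -O/5 (l(O) = O*(-⅕) + 0*(⅕) = -O/5 + 0 = -O/5)
T(d, y) = 5*(122 + y)*(d - 2/d) (T(d, y) = 5*((d - 2/d)*(y + 122)) = 5*((d - 2/d)*(122 + y)) = 5*((122 + y)*(d - 2/d)) = 5*(122 + y)*(d - 2/d))
(T(l(12), -123) - (-15291)/22136) - (-1)*(-37424) = (5*(-244 - 2*(-123) + (-⅕*12)²*(122 - 123))/((-⅕*12)) - (-15291)/22136) - (-1)*(-37424) = (5*(-244 + 246 + (-12/5)²*(-1))/(-12/5) - (-15291)/22136) - 1*37424 = (5*(-5/12)*(-244 + 246 + (144/25)*(-1)) - 1*(-15291/22136)) - 37424 = (5*(-5/12)*(-244 + 246 - 144/25) + 15291/22136) - 37424 = (5*(-5/12)*(-94/25) + 15291/22136) - 37424 = (47/6 + 15291/22136) - 37424 = 566069/66408 - 37424 = -2484686923/66408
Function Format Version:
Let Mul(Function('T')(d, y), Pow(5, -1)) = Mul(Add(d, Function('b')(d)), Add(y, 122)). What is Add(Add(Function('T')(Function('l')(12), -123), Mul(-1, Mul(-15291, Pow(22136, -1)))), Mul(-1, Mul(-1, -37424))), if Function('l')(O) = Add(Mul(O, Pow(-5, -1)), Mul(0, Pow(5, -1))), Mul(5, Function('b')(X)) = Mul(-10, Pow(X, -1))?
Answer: Rational(-2484686923, 66408) ≈ -37416.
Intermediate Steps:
Function('b')(X) = Mul(-2, Pow(X, -1)) (Function('b')(X) = Mul(Rational(1, 5), Mul(-10, Pow(X, -1))) = Mul(-2, Pow(X, -1)))
Function('l')(O) = Mul(Rational(-1, 5), O) (Function('l')(O) = Add(Mul(O, Rational(-1, 5)), Mul(0, Rational(1, 5))) = Add(Mul(Rational(-1, 5), O), 0) = Mul(Rational(-1, 5), O))
Function('T')(d, y) = Mul(5, Add(122, y), Add(d, Mul(-2, Pow(d, -1)))) (Function('T')(d, y) = Mul(5, Mul(Add(d, Mul(-2, Pow(d, -1))), Add(y, 122))) = Mul(5, Mul(Add(d, Mul(-2, Pow(d, -1))), Add(122, y))) = Mul(5, Mul(Add(122, y), Add(d, Mul(-2, Pow(d, -1))))) = Mul(5, Add(122, y), Add(d, Mul(-2, Pow(d, -1)))))
Add(Add(Function('T')(Function('l')(12), -123), Mul(-1, Mul(-15291, Pow(22136, -1)))), Mul(-1, Mul(-1, -37424))) = Add(Add(Mul(5, Pow(Mul(Rational(-1, 5), 12), -1), Add(-244, Mul(-2, -123), Mul(Pow(Mul(Rational(-1, 5), 12), 2), Add(122, -123)))), Mul(-1, Mul(-15291, Pow(22136, -1)))), Mul(-1, Mul(-1, -37424))) = Add(Add(Mul(5, Pow(Rational(-12, 5), -1), Add(-244, 246, Mul(Pow(Rational(-12, 5), 2), -1))), Mul(-1, Mul(-15291, Rational(1, 22136)))), Mul(-1, 37424)) = Add(Add(Mul(5, Rational(-5, 12), Add(-244, 246, Mul(Rational(144, 25), -1))), Mul(-1, Rational(-15291, 22136))), -37424) = Add(Add(Mul(5, Rational(-5, 12), Add(-244, 246, Rational(-144, 25))), Rational(15291, 22136)), -37424) = Add(Add(Mul(5, Rational(-5, 12), Rational(-94, 25)), Rational(15291, 22136)), -37424) = Add(Add(Rational(47, 6), Rational(15291, 22136)), -37424) = Add(Rational(566069, 66408), -37424) = Rational(-2484686923, 66408)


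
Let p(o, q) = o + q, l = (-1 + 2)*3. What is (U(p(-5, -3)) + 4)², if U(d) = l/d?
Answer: 841/64 ≈ 13.141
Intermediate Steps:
l = 3 (l = 1*3 = 3)
U(d) = 3/d
(U(p(-5, -3)) + 4)² = (3/(-5 - 3) + 4)² = (3/(-8) + 4)² = (3*(-⅛) + 4)² = (-3/8 + 4)² = (29/8)² = 841/64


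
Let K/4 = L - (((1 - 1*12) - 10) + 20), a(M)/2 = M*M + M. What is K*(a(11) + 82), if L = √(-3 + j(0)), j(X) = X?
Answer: 1384 + 1384*I*√3 ≈ 1384.0 + 2397.2*I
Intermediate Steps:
a(M) = 2*M + 2*M² (a(M) = 2*(M*M + M) = 2*(M² + M) = 2*(M + M²) = 2*M + 2*M²)
L = I*√3 (L = √(-3 + 0) = √(-3) = I*√3 ≈ 1.732*I)
K = 4 + 4*I*√3 (K = 4*(I*√3 - (((1 - 1*12) - 10) + 20)) = 4*(I*√3 - (((1 - 12) - 10) + 20)) = 4*(I*√3 - ((-11 - 10) + 20)) = 4*(I*√3 - (-21 + 20)) = 4*(I*√3 - 1*(-1)) = 4*(I*√3 + 1) = 4*(1 + I*√3) = 4 + 4*I*√3 ≈ 4.0 + 6.9282*I)
K*(a(11) + 82) = (4 + 4*I*√3)*(2*11*(1 + 11) + 82) = (4 + 4*I*√3)*(2*11*12 + 82) = (4 + 4*I*√3)*(264 + 82) = (4 + 4*I*√3)*346 = 1384 + 1384*I*√3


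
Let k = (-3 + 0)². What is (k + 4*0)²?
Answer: 81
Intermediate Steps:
k = 9 (k = (-3)² = 9)
(k + 4*0)² = (9 + 4*0)² = (9 + 0)² = 9² = 81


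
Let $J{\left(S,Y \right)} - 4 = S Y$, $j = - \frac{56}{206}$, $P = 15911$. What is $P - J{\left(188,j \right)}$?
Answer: $\frac{1643685}{103} \approx 15958.0$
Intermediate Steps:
$j = - \frac{28}{103}$ ($j = \left(-56\right) \frac{1}{206} = - \frac{28}{103} \approx -0.27184$)
$J{\left(S,Y \right)} = 4 + S Y$
$P - J{\left(188,j \right)} = 15911 - \left(4 + 188 \left(- \frac{28}{103}\right)\right) = 15911 - \left(4 - \frac{5264}{103}\right) = 15911 - - \frac{4852}{103} = 15911 + \frac{4852}{103} = \frac{1643685}{103}$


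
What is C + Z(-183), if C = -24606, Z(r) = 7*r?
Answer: -25887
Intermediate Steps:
C + Z(-183) = -24606 + 7*(-183) = -24606 - 1281 = -25887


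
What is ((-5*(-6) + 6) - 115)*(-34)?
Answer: 2686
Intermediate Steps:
((-5*(-6) + 6) - 115)*(-34) = ((30 + 6) - 115)*(-34) = (36 - 115)*(-34) = -79*(-34) = 2686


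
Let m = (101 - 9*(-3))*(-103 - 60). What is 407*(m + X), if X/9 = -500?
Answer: -10323148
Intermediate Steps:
X = -4500 (X = 9*(-500) = -4500)
m = -20864 (m = (101 + 27)*(-163) = 128*(-163) = -20864)
407*(m + X) = 407*(-20864 - 4500) = 407*(-25364) = -10323148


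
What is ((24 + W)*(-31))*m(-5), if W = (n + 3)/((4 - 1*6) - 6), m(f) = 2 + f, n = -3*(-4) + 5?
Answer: 3999/2 ≈ 1999.5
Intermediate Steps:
n = 17 (n = 12 + 5 = 17)
W = -5/2 (W = (17 + 3)/((4 - 1*6) - 6) = 20/((4 - 6) - 6) = 20/(-2 - 6) = 20/(-8) = 20*(-⅛) = -5/2 ≈ -2.5000)
((24 + W)*(-31))*m(-5) = ((24 - 5/2)*(-31))*(2 - 5) = ((43/2)*(-31))*(-3) = -1333/2*(-3) = 3999/2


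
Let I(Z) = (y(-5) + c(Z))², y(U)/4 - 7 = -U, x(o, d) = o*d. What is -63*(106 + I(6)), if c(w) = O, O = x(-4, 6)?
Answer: -42966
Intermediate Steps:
x(o, d) = d*o
O = -24 (O = 6*(-4) = -24)
c(w) = -24
y(U) = 28 - 4*U (y(U) = 28 + 4*(-U) = 28 - 4*U)
I(Z) = 576 (I(Z) = ((28 - 4*(-5)) - 24)² = ((28 + 20) - 24)² = (48 - 24)² = 24² = 576)
-63*(106 + I(6)) = -63*(106 + 576) = -63*682 = -42966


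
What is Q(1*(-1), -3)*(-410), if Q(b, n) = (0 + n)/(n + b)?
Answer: -615/2 ≈ -307.50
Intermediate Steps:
Q(b, n) = n/(b + n)
Q(1*(-1), -3)*(-410) = -3/(1*(-1) - 3)*(-410) = -3/(-1 - 3)*(-410) = -3/(-4)*(-410) = -3*(-¼)*(-410) = (¾)*(-410) = -615/2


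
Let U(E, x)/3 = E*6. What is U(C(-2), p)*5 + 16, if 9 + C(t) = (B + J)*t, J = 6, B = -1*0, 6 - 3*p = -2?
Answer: -1874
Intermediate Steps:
p = 8/3 (p = 2 - ⅓*(-2) = 2 + ⅔ = 8/3 ≈ 2.6667)
B = 0
C(t) = -9 + 6*t (C(t) = -9 + (0 + 6)*t = -9 + 6*t)
U(E, x) = 18*E (U(E, x) = 3*(E*6) = 3*(6*E) = 18*E)
U(C(-2), p)*5 + 16 = (18*(-9 + 6*(-2)))*5 + 16 = (18*(-9 - 12))*5 + 16 = (18*(-21))*5 + 16 = -378*5 + 16 = -1890 + 16 = -1874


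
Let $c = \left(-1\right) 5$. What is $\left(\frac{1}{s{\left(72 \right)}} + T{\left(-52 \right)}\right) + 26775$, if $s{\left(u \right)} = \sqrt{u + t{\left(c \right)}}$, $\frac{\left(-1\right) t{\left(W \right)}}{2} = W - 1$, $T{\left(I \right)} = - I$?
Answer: $26827 + \frac{\sqrt{21}}{42} \approx 26827.0$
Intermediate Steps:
$c = -5$
$t{\left(W \right)} = 2 - 2 W$ ($t{\left(W \right)} = - 2 \left(W - 1\right) = - 2 \left(-1 + W\right) = 2 - 2 W$)
$s{\left(u \right)} = \sqrt{12 + u}$ ($s{\left(u \right)} = \sqrt{u + \left(2 - -10\right)} = \sqrt{u + \left(2 + 10\right)} = \sqrt{u + 12} = \sqrt{12 + u}$)
$\left(\frac{1}{s{\left(72 \right)}} + T{\left(-52 \right)}\right) + 26775 = \left(\frac{1}{\sqrt{12 + 72}} - -52\right) + 26775 = \left(\frac{1}{\sqrt{84}} + 52\right) + 26775 = \left(\frac{1}{2 \sqrt{21}} + 52\right) + 26775 = \left(\frac{\sqrt{21}}{42} + 52\right) + 26775 = \left(52 + \frac{\sqrt{21}}{42}\right) + 26775 = 26827 + \frac{\sqrt{21}}{42}$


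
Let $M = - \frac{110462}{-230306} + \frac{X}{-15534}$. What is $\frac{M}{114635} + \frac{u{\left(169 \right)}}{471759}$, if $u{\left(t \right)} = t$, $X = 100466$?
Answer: $\frac{4933619367966439}{16122958523119291905} \approx 0.000306$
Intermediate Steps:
$M = - \frac{5355501472}{894393351}$ ($M = - \frac{110462}{-230306} + \frac{100466}{-15534} = \left(-110462\right) \left(- \frac{1}{230306}\right) + 100466 \left(- \frac{1}{15534}\right) = \frac{55231}{115153} - \frac{50233}{7767} = - \frac{5355501472}{894393351} \approx -5.9879$)
$\frac{M}{114635} + \frac{u{\left(169 \right)}}{471759} = - \frac{5355501472}{894393351 \cdot 114635} + \frac{169}{471759} = \left(- \frac{5355501472}{894393351}\right) \frac{1}{114635} + 169 \cdot \frac{1}{471759} = - \frac{5355501472}{102528781791885} + \frac{169}{471759} = \frac{4933619367966439}{16122958523119291905}$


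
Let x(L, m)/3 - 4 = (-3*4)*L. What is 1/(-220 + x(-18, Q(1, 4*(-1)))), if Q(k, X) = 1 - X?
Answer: 1/440 ≈ 0.0022727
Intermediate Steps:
x(L, m) = 12 - 36*L (x(L, m) = 12 + 3*((-3*4)*L) = 12 + 3*(-12*L) = 12 - 36*L)
1/(-220 + x(-18, Q(1, 4*(-1)))) = 1/(-220 + (12 - 36*(-18))) = 1/(-220 + (12 + 648)) = 1/(-220 + 660) = 1/440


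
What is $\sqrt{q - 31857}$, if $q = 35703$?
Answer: $\sqrt{3846} \approx 62.016$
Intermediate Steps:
$\sqrt{q - 31857} = \sqrt{35703 - 31857} = \sqrt{3846}$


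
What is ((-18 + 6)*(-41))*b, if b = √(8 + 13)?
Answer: 492*√21 ≈ 2254.6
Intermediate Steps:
b = √21 ≈ 4.5826
((-18 + 6)*(-41))*b = ((-18 + 6)*(-41))*√21 = (-12*(-41))*√21 = 492*√21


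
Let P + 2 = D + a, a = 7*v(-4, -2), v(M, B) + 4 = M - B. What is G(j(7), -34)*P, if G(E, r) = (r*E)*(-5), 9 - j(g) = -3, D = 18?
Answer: -53040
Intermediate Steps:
j(g) = 12 (j(g) = 9 - 1*(-3) = 9 + 3 = 12)
v(M, B) = -4 + M - B (v(M, B) = -4 + (M - B) = -4 + M - B)
a = -42 (a = 7*(-4 - 4 - 1*(-2)) = 7*(-4 - 4 + 2) = 7*(-6) = -42)
P = -26 (P = -2 + (18 - 42) = -2 - 24 = -26)
G(E, r) = -5*E*r (G(E, r) = (E*r)*(-5) = -5*E*r)
G(j(7), -34)*P = -5*12*(-34)*(-26) = 2040*(-26) = -53040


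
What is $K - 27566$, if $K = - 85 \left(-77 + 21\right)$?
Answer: $-22806$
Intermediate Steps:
$K = 4760$ ($K = \left(-85\right) \left(-56\right) = 4760$)
$K - 27566 = 4760 - 27566 = -22806$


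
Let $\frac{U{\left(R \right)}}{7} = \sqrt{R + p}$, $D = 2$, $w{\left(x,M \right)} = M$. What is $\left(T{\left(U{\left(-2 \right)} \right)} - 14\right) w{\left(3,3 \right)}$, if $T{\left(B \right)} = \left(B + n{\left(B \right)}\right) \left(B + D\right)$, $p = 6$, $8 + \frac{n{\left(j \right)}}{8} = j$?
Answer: $2934$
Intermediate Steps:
$n{\left(j \right)} = -64 + 8 j$
$U{\left(R \right)} = 7 \sqrt{6 + R}$ ($U{\left(R \right)} = 7 \sqrt{R + 6} = 7 \sqrt{6 + R}$)
$T{\left(B \right)} = \left(-64 + 9 B\right) \left(2 + B\right)$ ($T{\left(B \right)} = \left(B + \left(-64 + 8 B\right)\right) \left(B + 2\right) = \left(-64 + 9 B\right) \left(2 + B\right)$)
$\left(T{\left(U{\left(-2 \right)} \right)} - 14\right) w{\left(3,3 \right)} = \left(\left(-128 - 46 \cdot 7 \sqrt{6 - 2} + 9 \left(7 \sqrt{6 - 2}\right)^{2}\right) - 14\right) 3 = \left(\left(-128 - 46 \cdot 7 \sqrt{4} + 9 \left(7 \sqrt{4}\right)^{2}\right) - 14\right) 3 = \left(\left(-128 - 46 \cdot 7 \cdot 2 + 9 \left(7 \cdot 2\right)^{2}\right) - 14\right) 3 = \left(\left(-128 - 644 + 9 \cdot 14^{2}\right) - 14\right) 3 = \left(\left(-128 - 644 + 9 \cdot 196\right) - 14\right) 3 = \left(\left(-128 - 644 + 1764\right) - 14\right) 3 = \left(992 - 14\right) 3 = 978 \cdot 3 = 2934$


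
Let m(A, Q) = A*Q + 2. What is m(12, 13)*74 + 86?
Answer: 11778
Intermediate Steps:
m(A, Q) = 2 + A*Q
m(12, 13)*74 + 86 = (2 + 12*13)*74 + 86 = (2 + 156)*74 + 86 = 158*74 + 86 = 11692 + 86 = 11778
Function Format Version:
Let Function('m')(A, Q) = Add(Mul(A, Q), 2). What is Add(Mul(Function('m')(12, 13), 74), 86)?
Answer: 11778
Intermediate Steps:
Function('m')(A, Q) = Add(2, Mul(A, Q))
Add(Mul(Function('m')(12, 13), 74), 86) = Add(Mul(Add(2, Mul(12, 13)), 74), 86) = Add(Mul(Add(2, 156), 74), 86) = Add(Mul(158, 74), 86) = Add(11692, 86) = 11778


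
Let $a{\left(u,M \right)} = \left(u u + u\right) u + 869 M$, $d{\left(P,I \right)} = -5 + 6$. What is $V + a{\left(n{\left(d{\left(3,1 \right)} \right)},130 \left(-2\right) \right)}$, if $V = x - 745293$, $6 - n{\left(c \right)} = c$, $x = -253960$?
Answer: $-1225043$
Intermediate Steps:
$d{\left(P,I \right)} = 1$
$n{\left(c \right)} = 6 - c$
$a{\left(u,M \right)} = 869 M + u \left(u + u^{2}\right)$ ($a{\left(u,M \right)} = \left(u^{2} + u\right) u + 869 M = \left(u + u^{2}\right) u + 869 M = u \left(u + u^{2}\right) + 869 M = 869 M + u \left(u + u^{2}\right)$)
$V = -999253$ ($V = -253960 - 745293 = -999253$)
$V + a{\left(n{\left(d{\left(3,1 \right)} \right)},130 \left(-2\right) \right)} = -999253 + \left(\left(6 - 1\right)^{2} + \left(6 - 1\right)^{3} + 869 \cdot 130 \left(-2\right)\right) = -999253 + \left(\left(6 - 1\right)^{2} + \left(6 - 1\right)^{3} + 869 \left(-260\right)\right) = -999253 + \left(5^{2} + 5^{3} - 225940\right) = -999253 + \left(25 + 125 - 225940\right) = -999253 - 225790 = -1225043$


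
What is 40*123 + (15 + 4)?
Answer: 4939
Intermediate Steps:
40*123 + (15 + 4) = 4920 + 19 = 4939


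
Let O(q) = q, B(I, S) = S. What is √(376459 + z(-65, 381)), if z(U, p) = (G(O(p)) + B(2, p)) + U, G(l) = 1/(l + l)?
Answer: √218772143862/762 ≈ 613.82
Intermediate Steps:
G(l) = 1/(2*l)
z(U, p) = U + p + 1/(2*p) (z(U, p) = (1/(2*p) + p) + U = (p + 1/(2*p)) + U = U + p + 1/(2*p))
√(376459 + z(-65, 381)) = √(376459 + (-65 + 381 + (½)/381)) = √(376459 + (-65 + 381 + (½)*(1/381))) = √(376459 + (-65 + 381 + 1/762)) = √(376459 + 240793/762) = √(287102551/762) = √218772143862/762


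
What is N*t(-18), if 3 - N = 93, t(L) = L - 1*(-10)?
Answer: 720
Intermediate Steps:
t(L) = 10 + L (t(L) = L + 10 = 10 + L)
N = -90 (N = 3 - 1*93 = 3 - 93 = -90)
N*t(-18) = -90*(10 - 18) = -90*(-8) = 720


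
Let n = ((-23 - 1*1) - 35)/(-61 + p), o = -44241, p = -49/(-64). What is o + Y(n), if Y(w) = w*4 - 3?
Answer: -170545516/3855 ≈ -44240.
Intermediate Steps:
p = 49/64 (p = -49*(-1/64) = 49/64 ≈ 0.76563)
n = 3776/3855 (n = ((-23 - 1*1) - 35)/(-61 + 49/64) = ((-23 - 1) - 35)/(-3855/64) = (-24 - 35)*(-64/3855) = -59*(-64/3855) = 3776/3855 ≈ 0.97951)
Y(w) = -3 + 4*w (Y(w) = 4*w - 3 = -3 + 4*w)
o + Y(n) = -44241 + (-3 + 4*(3776/3855)) = -44241 + (-3 + 15104/3855) = -44241 + 3539/3855 = -170545516/3855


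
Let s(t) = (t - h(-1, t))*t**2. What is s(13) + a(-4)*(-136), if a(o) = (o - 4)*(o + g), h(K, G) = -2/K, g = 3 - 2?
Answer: -1405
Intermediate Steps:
g = 1
a(o) = (1 + o)*(-4 + o) (a(o) = (o - 4)*(o + 1) = (-4 + o)*(1 + o) = (1 + o)*(-4 + o))
s(t) = t**2*(-2 + t) (s(t) = (t - (-2)/(-1))*t**2 = (t - (-2)*(-1))*t**2 = (t - 1*2)*t**2 = (t - 2)*t**2 = (-2 + t)*t**2 = t**2*(-2 + t))
s(13) + a(-4)*(-136) = 13**2*(-2 + 13) + (-4 + (-4)**2 - 3*(-4))*(-136) = 169*11 + (-4 + 16 + 12)*(-136) = 1859 + 24*(-136) = 1859 - 3264 = -1405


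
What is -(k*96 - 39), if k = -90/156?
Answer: 1227/13 ≈ 94.385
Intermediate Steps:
k = -15/26 (k = -90*1/156 = -15/26 ≈ -0.57692)
-(k*96 - 39) = -(-15/26*96 - 39) = -(-720/13 - 39) = -1*(-1227/13) = 1227/13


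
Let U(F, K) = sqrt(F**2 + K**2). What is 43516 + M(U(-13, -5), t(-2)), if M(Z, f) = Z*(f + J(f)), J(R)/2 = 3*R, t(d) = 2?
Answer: 43516 + 14*sqrt(194) ≈ 43711.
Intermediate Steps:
J(R) = 6*R (J(R) = 2*(3*R) = 6*R)
M(Z, f) = 7*Z*f (M(Z, f) = Z*(f + 6*f) = Z*(7*f) = 7*Z*f)
43516 + M(U(-13, -5), t(-2)) = 43516 + 7*sqrt((-13)**2 + (-5)**2)*2 = 43516 + 7*sqrt(169 + 25)*2 = 43516 + 7*sqrt(194)*2 = 43516 + 14*sqrt(194)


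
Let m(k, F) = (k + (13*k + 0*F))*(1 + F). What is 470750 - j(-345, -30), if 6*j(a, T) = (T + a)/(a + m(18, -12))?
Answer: 2934655375/6234 ≈ 4.7075e+5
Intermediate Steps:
m(k, F) = 14*k*(1 + F) (m(k, F) = (k + (13*k + 0))*(1 + F) = (k + 13*k)*(1 + F) = (14*k)*(1 + F) = 14*k*(1 + F))
j(a, T) = (T + a)/(6*(-2772 + a)) (j(a, T) = ((T + a)/(a + 14*18*(1 - 12)))/6 = ((T + a)/(a + 14*18*(-11)))/6 = ((T + a)/(a - 2772))/6 = ((T + a)/(-2772 + a))/6 = (T + a)/(6*(-2772 + a)))
470750 - j(-345, -30) = 470750 - (-30 - 345)/(6*(-2772 - 345)) = 470750 - (-375)/(6*(-3117)) = 470750 - (-1)*(-375)/(6*3117) = 470750 - 1*125/6234 = 470750 - 125/6234 = 2934655375/6234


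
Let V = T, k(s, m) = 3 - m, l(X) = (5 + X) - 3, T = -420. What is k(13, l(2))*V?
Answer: 420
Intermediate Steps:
l(X) = 2 + X
V = -420
k(13, l(2))*V = (3 - (2 + 2))*(-420) = (3 - 1*4)*(-420) = (3 - 4)*(-420) = -1*(-420) = 420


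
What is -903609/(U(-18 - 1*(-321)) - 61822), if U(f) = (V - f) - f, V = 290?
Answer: 903609/62138 ≈ 14.542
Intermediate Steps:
U(f) = 290 - 2*f (U(f) = (290 - f) - f = 290 - 2*f)
-903609/(U(-18 - 1*(-321)) - 61822) = -903609/((290 - 2*(-18 - 1*(-321))) - 61822) = -903609/((290 - 2*(-18 + 321)) - 61822) = -903609/((290 - 2*303) - 61822) = -903609/((290 - 606) - 61822) = -903609/(-316 - 61822) = -903609/(-62138) = -903609*(-1/62138) = 903609/62138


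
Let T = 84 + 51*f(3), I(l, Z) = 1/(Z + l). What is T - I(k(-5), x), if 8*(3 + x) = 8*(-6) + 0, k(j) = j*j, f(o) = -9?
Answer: -6001/16 ≈ -375.06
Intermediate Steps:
k(j) = j²
x = -9 (x = -3 + (8*(-6) + 0)/8 = -3 + (-48 + 0)/8 = -3 + (⅛)*(-48) = -3 - 6 = -9)
T = -375 (T = 84 + 51*(-9) = 84 - 459 = -375)
T - I(k(-5), x) = -375 - 1/(-9 + (-5)²) = -375 - 1/(-9 + 25) = -375 - 1/16 = -6001/16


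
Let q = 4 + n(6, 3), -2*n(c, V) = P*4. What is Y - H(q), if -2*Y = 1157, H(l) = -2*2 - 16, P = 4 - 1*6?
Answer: -1117/2 ≈ -558.50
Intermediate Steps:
P = -2 (P = 4 - 6 = -2)
n(c, V) = 4 (n(c, V) = -(-1)*4 = -½*(-8) = 4)
q = 8 (q = 4 + 4 = 8)
H(l) = -20 (H(l) = -4 - 16 = -20)
Y = -1157/2 (Y = -½*1157 = -1157/2 ≈ -578.50)
Y - H(q) = -1157/2 - 1*(-20) = -1157/2 + 20 = -1117/2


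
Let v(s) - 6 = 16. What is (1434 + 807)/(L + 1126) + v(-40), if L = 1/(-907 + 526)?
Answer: 10291931/429005 ≈ 23.990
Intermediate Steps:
v(s) = 22 (v(s) = 6 + 16 = 22)
L = -1/381 (L = 1/(-381) = -1/381 ≈ -0.0026247)
(1434 + 807)/(L + 1126) + v(-40) = (1434 + 807)/(-1/381 + 1126) + 22 = 2241/(429005/381) + 22 = 2241*(381/429005) + 22 = 853821/429005 + 22 = 10291931/429005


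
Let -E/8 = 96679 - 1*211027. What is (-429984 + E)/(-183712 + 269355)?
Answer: 484800/85643 ≈ 5.6607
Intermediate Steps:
E = 914784 (E = -8*(96679 - 1*211027) = -8*(96679 - 211027) = -8*(-114348) = 914784)
(-429984 + E)/(-183712 + 269355) = (-429984 + 914784)/(-183712 + 269355) = 484800/85643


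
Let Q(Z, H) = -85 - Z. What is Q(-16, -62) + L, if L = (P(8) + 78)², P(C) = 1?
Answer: 6172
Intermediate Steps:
L = 6241 (L = (1 + 78)² = 79² = 6241)
Q(-16, -62) + L = (-85 - 1*(-16)) + 6241 = (-85 + 16) + 6241 = -69 + 6241 = 6172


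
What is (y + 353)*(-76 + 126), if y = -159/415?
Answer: 1463360/83 ≈ 17631.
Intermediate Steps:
y = -159/415 (y = -159*1/415 = -159/415 ≈ -0.38313)
(y + 353)*(-76 + 126) = (-159/415 + 353)*(-76 + 126) = (146336/415)*50 = 1463360/83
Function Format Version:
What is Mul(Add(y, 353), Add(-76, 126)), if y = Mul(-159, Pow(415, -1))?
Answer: Rational(1463360, 83) ≈ 17631.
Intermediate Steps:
y = Rational(-159, 415) (y = Mul(-159, Rational(1, 415)) = Rational(-159, 415) ≈ -0.38313)
Mul(Add(y, 353), Add(-76, 126)) = Mul(Add(Rational(-159, 415), 353), Add(-76, 126)) = Mul(Rational(146336, 415), 50) = Rational(1463360, 83)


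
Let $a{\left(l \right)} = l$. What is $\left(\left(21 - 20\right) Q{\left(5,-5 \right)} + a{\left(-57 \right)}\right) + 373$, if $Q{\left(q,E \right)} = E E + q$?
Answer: $346$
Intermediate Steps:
$Q{\left(q,E \right)} = q + E^{2}$ ($Q{\left(q,E \right)} = E^{2} + q = q + E^{2}$)
$\left(\left(21 - 20\right) Q{\left(5,-5 \right)} + a{\left(-57 \right)}\right) + 373 = \left(\left(21 - 20\right) \left(5 + \left(-5\right)^{2}\right) - 57\right) + 373 = \left(1 \left(5 + 25\right) - 57\right) + 373 = \left(1 \cdot 30 - 57\right) + 373 = \left(30 - 57\right) + 373 = -27 + 373 = 346$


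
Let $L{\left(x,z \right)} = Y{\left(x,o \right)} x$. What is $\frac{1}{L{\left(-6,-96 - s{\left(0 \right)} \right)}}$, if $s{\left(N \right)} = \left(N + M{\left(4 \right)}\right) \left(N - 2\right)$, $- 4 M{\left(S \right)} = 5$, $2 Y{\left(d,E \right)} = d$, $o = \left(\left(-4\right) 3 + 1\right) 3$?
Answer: $\frac{1}{18} \approx 0.055556$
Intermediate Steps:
$o = -33$ ($o = \left(-12 + 1\right) 3 = \left(-11\right) 3 = -33$)
$Y{\left(d,E \right)} = \frac{d}{2}$
$M{\left(S \right)} = - \frac{5}{4}$ ($M{\left(S \right)} = \left(- \frac{1}{4}\right) 5 = - \frac{5}{4}$)
$s{\left(N \right)} = \left(-2 + N\right) \left(- \frac{5}{4} + N\right)$ ($s{\left(N \right)} = \left(N - \frac{5}{4}\right) \left(N - 2\right) = \left(- \frac{5}{4} + N\right) \left(-2 + N\right) = \left(-2 + N\right) \left(- \frac{5}{4} + N\right)$)
$L{\left(x,z \right)} = \frac{x^{2}}{2}$ ($L{\left(x,z \right)} = \frac{x}{2} x = \frac{x^{2}}{2}$)
$\frac{1}{L{\left(-6,-96 - s{\left(0 \right)} \right)}} = \frac{1}{\frac{1}{2} \left(-6\right)^{2}} = \frac{1}{\frac{1}{2} \cdot 36} = \frac{1}{18}$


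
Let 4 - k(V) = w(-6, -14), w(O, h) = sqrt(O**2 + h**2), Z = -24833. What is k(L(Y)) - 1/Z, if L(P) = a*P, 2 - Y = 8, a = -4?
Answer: 99333/24833 - 2*sqrt(58) ≈ -11.232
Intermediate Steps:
Y = -6 (Y = 2 - 1*8 = 2 - 8 = -6)
L(P) = -4*P
k(V) = 4 - 2*sqrt(58) (k(V) = 4 - sqrt((-6)**2 + (-14)**2) = 4 - sqrt(36 + 196) = 4 - sqrt(232) = 4 - 2*sqrt(58))
k(L(Y)) - 1/Z = (4 - 2*sqrt(58)) - 1/(-24833) = (4 - 2*sqrt(58)) - 1*(-1/24833) = (4 - 2*sqrt(58)) + 1/24833 = 99333/24833 - 2*sqrt(58)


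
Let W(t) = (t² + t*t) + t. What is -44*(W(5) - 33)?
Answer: -968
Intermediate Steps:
W(t) = t + 2*t² (W(t) = (t² + t²) + t = 2*t² + t = t + 2*t²)
-44*(W(5) - 33) = -44*(5*(1 + 2*5) - 33) = -44*(5*(1 + 10) - 33) = -44*(5*11 - 33) = -44*(55 - 33) = -44*22 = -968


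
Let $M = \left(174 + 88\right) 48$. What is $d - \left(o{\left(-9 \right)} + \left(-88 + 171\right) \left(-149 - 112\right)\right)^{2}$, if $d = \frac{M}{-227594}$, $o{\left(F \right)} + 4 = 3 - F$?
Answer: $- \frac{53363854234213}{113797} \approx -4.6894 \cdot 10^{8}$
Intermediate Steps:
$o{\left(F \right)} = -1 - F$ ($o{\left(F \right)} = -4 - \left(-3 + F\right) = -1 - F$)
$M = 12576$ ($M = 262 \cdot 48 = 12576$)
$d = - \frac{6288}{113797}$ ($d = \frac{12576}{-227594} = 12576 \left(- \frac{1}{227594}\right) = - \frac{6288}{113797} \approx -0.055256$)
$d - \left(o{\left(-9 \right)} + \left(-88 + 171\right) \left(-149 - 112\right)\right)^{2} = - \frac{6288}{113797} - \left(\left(-1 - -9\right) + \left(-88 + 171\right) \left(-149 - 112\right)\right)^{2} = - \frac{6288}{113797} - \left(\left(-1 + 9\right) + 83 \left(-261\right)\right)^{2} = - \frac{6288}{113797} - \left(8 - 21663\right)^{2} = - \frac{6288}{113797} - \left(-21655\right)^{2} = - \frac{6288}{113797} - 468939025 = - \frac{53363854234213}{113797}$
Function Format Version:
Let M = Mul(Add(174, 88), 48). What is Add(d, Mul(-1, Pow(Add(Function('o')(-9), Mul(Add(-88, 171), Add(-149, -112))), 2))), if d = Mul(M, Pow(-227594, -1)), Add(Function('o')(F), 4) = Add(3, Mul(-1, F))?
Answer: Rational(-53363854234213, 113797) ≈ -4.6894e+8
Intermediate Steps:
Function('o')(F) = Add(-1, Mul(-1, F)) (Function('o')(F) = Add(-4, Add(3, Mul(-1, F))) = Add(-1, Mul(-1, F)))
M = 12576 (M = Mul(262, 48) = 12576)
d = Rational(-6288, 113797) (d = Mul(12576, Pow(-227594, -1)) = Mul(12576, Rational(-1, 227594)) = Rational(-6288, 113797) ≈ -0.055256)
Add(d, Mul(-1, Pow(Add(Function('o')(-9), Mul(Add(-88, 171), Add(-149, -112))), 2))) = Add(Rational(-6288, 113797), Mul(-1, Pow(Add(Add(-1, Mul(-1, -9)), Mul(Add(-88, 171), Add(-149, -112))), 2))) = Add(Rational(-6288, 113797), Mul(-1, Pow(Add(Add(-1, 9), Mul(83, -261)), 2))) = Add(Rational(-6288, 113797), Mul(-1, Pow(Add(8, -21663), 2))) = Add(Rational(-6288, 113797), Mul(-1, Pow(-21655, 2))) = Add(Rational(-6288, 113797), Mul(-1, 468939025)) = Add(Rational(-6288, 113797), -468939025) = Rational(-53363854234213, 113797)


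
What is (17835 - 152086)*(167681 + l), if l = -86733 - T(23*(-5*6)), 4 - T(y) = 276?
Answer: -10903866220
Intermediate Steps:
T(y) = -272 (T(y) = 4 - 1*276 = 4 - 276 = -272)
l = -86461 (l = -86733 - 1*(-272) = -86733 + 272 = -86461)
(17835 - 152086)*(167681 + l) = (17835 - 152086)*(167681 - 86461) = -134251*81220 = -10903866220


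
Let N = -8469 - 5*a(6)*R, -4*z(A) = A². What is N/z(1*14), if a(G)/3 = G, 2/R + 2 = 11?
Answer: 8489/49 ≈ 173.24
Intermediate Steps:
R = 2/9 (R = 2/(-2 + 11) = 2/9 ≈ 0.22222)
a(G) = 3*G
z(A) = -A²/4
N = -8489 (N = -8469 - 5*(3*6)*2/9 = -8469 - 5*18*2/9 = -8469 - 90*2/9 = -8469 - 1*20 = -8469 - 20 = -8489)
N/z(1*14) = -8489/((-(1*14)²/4)) = -8489/((-¼*14²)) = -8489/((-¼*196)) = -8489/(-49) = -8489*(-1/49) = 8489/49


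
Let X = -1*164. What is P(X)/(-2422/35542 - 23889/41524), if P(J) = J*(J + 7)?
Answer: -19000041506992/474816983 ≈ -40016.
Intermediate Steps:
X = -164
P(J) = J*(7 + J)
P(X)/(-2422/35542 - 23889/41524) = (-164*(7 - 164))/(-2422/35542 - 23889/41524) = (-164*(-157))/(-2422*1/35542 - 23889*1/41524) = 25748/(-1211/17771 - 23889/41524) = 25748/(-474816983/737923004) = 25748*(-737923004/474816983) = -19000041506992/474816983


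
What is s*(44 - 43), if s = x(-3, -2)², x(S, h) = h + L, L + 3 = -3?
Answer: 64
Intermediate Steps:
L = -6 (L = -3 - 3 = -6)
x(S, h) = -6 + h (x(S, h) = h - 6 = -6 + h)
s = 64 (s = (-6 - 2)² = (-8)² = 64)
s*(44 - 43) = 64*(44 - 43) = 64*1 = 64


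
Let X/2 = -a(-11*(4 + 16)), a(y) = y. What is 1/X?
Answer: 1/440 ≈ 0.0022727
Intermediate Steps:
X = 440 (X = 2*(-(-11)*(4 + 16)) = 2*(-(-11)*20) = 2*(-1*(-220)) = 2*220 = 440)
1/X = 1/440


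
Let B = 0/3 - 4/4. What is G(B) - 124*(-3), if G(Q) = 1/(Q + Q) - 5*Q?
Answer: 753/2 ≈ 376.50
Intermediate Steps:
B = -1 (B = 0*(⅓) - 4*¼ = 0 - 1 = -1)
G(Q) = 1/(2*Q) - 5*Q
G(B) - 124*(-3) = ((½)/(-1) - 5*(-1)) - 124*(-3) = ((½)*(-1) + 5) + 372 = (-½ + 5) + 372 = 9/2 + 372 = 753/2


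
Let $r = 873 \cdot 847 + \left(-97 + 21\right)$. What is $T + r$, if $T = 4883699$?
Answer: $5623054$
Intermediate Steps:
$r = 739355$ ($r = 739431 - 76 = 739355$)
$T + r = 4883699 + 739355 = 5623054$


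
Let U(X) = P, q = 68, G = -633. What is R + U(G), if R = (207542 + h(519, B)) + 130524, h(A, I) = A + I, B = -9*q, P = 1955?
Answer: 339928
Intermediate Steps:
B = -612 (B = -9*68 = -612)
U(X) = 1955
R = 337973 (R = (207542 + (519 - 612)) + 130524 = (207542 - 93) + 130524 = 207449 + 130524 = 337973)
R + U(G) = 337973 + 1955 = 339928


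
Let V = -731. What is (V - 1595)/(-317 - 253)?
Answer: 1163/285 ≈ 4.0807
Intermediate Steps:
(V - 1595)/(-317 - 253) = (-731 - 1595)/(-317 - 253) = -2326/(-570) = -2326*(-1/570) = 1163/285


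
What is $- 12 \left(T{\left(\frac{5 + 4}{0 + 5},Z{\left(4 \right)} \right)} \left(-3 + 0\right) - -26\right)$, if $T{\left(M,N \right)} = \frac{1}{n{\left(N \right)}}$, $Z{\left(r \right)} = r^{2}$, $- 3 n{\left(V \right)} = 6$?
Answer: $-330$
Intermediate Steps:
$n{\left(V \right)} = -2$ ($n{\left(V \right)} = \left(- \frac{1}{3}\right) 6 = -2$)
$T{\left(M,N \right)} = - \frac{1}{2}$ ($T{\left(M,N \right)} = \frac{1}{-2} = - \frac{1}{2}$)
$- 12 \left(T{\left(\frac{5 + 4}{0 + 5},Z{\left(4 \right)} \right)} \left(-3 + 0\right) - -26\right) = - 12 \left(- \frac{-3 + 0}{2} - -26\right) = - 12 \left(\left(- \frac{1}{2}\right) \left(-3\right) + 26\right) = - 12 \left(\frac{3}{2} + 26\right) = \left(-12\right) \frac{55}{2} = -330$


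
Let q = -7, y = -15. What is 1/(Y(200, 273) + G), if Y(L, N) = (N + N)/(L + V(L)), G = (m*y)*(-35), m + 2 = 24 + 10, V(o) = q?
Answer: 193/3242946 ≈ 5.9514e-5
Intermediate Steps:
V(o) = -7
m = 32 (m = -2 + (24 + 10) = -2 + 34 = 32)
G = 16800 (G = (32*(-15))*(-35) = -480*(-35) = 16800)
Y(L, N) = 2*N/(-7 + L) (Y(L, N) = (N + N)/(L - 7) = (2*N)/(-7 + L) = 2*N/(-7 + L))
1/(Y(200, 273) + G) = 1/(2*273/(-7 + 200) + 16800) = 1/(2*273/193 + 16800) = 1/(2*273*(1/193) + 16800) = 1/(546/193 + 16800) = 1/(3242946/193) = 193/3242946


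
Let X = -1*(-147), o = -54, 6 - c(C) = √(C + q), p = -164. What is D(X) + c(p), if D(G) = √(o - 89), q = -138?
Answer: 6 + I*√143 - I*√302 ≈ 6.0 - 5.4199*I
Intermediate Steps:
c(C) = 6 - √(-138 + C) (c(C) = 6 - √(C - 138) = 6 - √(-138 + C))
X = 147
D(G) = I*√143 (D(G) = √(-54 - 89) = √(-143) = I*√143)
D(X) + c(p) = I*√143 + (6 - √(-138 - 164)) = I*√143 + (6 - √(-302)) = I*√143 + (6 - I*√302) = 6 + I*√143 - I*√302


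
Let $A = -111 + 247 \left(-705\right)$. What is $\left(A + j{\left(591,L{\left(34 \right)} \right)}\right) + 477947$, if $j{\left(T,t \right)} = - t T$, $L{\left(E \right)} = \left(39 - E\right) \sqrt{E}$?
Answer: $303701 - 2955 \sqrt{34} \approx 2.8647 \cdot 10^{5}$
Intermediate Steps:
$L{\left(E \right)} = \sqrt{E} \left(39 - E\right)$
$j{\left(T,t \right)} = - T t$
$A = -174246$ ($A = -111 - 174135 = -174246$)
$\left(A + j{\left(591,L{\left(34 \right)} \right)}\right) + 477947 = \left(-174246 - 591 \sqrt{34} \left(39 - 34\right)\right) + 477947 = \left(-174246 - 591 \sqrt{34} \cdot 5\right) + 477947 = \left(-174246 - 591 \cdot 5 \sqrt{34}\right) + 477947 = \left(-174246 - 2955 \sqrt{34}\right) + 477947 = 303701 - 2955 \sqrt{34}$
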